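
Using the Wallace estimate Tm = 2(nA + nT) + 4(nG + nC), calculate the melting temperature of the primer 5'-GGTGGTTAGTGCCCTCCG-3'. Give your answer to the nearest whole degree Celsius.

Base counts: A=1, T=5, G=7, C=5 (length 18).
Tm = 2·(1+5) + 4·(7+5) = 2·6 + 4·12 = 12 + 48 = 60°C.

60°C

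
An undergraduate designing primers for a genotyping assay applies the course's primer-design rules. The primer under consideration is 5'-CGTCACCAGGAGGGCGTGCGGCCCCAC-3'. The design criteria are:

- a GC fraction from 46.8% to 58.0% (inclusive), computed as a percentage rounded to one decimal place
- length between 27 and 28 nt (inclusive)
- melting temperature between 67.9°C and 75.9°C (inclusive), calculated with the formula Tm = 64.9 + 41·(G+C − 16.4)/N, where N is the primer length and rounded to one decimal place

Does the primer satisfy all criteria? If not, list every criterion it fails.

Fails: GC content.

Base counts: A=4, T=2, G=10, C=11 (length 27).
GC content: GC 21/27 = 77.8%, outside 46.8–58.0% ✗
length: length 27 ✓
Tm: Tm = 64.9 + 41·(21 − 16.4)/27 = 71.9°C ✓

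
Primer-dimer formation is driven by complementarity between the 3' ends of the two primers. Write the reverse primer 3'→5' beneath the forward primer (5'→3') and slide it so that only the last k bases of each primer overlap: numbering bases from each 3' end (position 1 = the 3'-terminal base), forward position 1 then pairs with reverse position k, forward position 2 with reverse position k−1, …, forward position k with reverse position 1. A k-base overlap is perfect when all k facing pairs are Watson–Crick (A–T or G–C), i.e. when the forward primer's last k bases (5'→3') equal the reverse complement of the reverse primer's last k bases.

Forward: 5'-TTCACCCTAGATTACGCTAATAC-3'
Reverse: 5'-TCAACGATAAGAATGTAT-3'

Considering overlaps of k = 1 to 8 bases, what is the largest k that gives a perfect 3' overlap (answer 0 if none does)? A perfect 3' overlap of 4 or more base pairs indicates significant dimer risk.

Last 8 bases (5'→3') — forward …GCTAATAC, reverse …GAATGTAT.
Reverse complement of the reverse primer's last 8 bases: ATACATTC; its first k bases are the reverse complement of the reverse primer's last k bases, so a perfect k-base overlap needs the forward primer's last k bases to equal them.
Comparing (forward last k vs required): k=1: C vs A ✗; k=2: AC vs AT ✗; k=3: TAC vs ATA ✗; k=4: ATAC vs ATAC ✓; k=5: AATAC vs ATACA ✗; k=6: TAATAC vs ATACAT ✗; k=7: CTAATAC vs ATACATT ✗; k=8: GCTAATAC vs ATACATTC ✗.
Only k = 4 is perfect, so the longest perfect 3' overlap is 4.

Longest perfect overlap: 4 complementary base pairs; significant dimer risk (threshold 4).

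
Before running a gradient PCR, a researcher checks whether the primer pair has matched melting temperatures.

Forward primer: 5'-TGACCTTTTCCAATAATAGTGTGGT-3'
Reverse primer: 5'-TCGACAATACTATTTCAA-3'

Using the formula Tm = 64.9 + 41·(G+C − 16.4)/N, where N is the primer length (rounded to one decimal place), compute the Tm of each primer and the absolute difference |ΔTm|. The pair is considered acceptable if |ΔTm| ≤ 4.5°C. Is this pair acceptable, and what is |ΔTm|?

Forward: G+C = 9, N = 25 → Tm = 64.9 + 41·(9 − 16.4)/25 = 52.8°C.
Reverse: G+C = 5, N = 18 → Tm = 64.9 + 41·(5 − 16.4)/18 = 38.9°C.
|ΔTm| = |52.8 − 38.9| = 13.9°C, > 4.5°C.

|ΔTm| = 13.9°C; the pair is not acceptable.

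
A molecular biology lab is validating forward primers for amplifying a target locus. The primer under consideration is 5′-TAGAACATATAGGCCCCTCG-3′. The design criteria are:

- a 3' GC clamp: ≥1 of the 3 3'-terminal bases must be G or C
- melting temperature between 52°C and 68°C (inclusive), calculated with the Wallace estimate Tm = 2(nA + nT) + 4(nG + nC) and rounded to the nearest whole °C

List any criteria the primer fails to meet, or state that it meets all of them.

Meets all criteria.

Base counts: A=6, T=4, G=4, C=6 (length 20).
GC clamp: 3' end TCG has 2 G/C ✓
Tm: Tm = 2·10 + 4·10 = 60°C ✓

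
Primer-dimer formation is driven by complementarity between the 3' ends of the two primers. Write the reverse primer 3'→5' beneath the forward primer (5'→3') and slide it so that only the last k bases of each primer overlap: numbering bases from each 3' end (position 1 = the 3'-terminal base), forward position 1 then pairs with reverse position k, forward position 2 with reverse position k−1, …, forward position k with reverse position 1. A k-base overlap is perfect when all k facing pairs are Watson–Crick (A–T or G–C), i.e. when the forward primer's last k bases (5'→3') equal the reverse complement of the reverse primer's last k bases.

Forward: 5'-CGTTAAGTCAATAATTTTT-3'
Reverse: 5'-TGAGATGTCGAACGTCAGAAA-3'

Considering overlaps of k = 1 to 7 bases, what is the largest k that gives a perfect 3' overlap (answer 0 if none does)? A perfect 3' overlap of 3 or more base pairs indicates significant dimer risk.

Last 7 bases (5'→3') — forward …AATTTTT, reverse …TCAGAAA.
Reverse complement of the reverse primer's last 7 bases: TTTCTGA; its first k bases are the reverse complement of the reverse primer's last k bases, so a perfect k-base overlap needs the forward primer's last k bases to equal them.
Comparing (forward last k vs required): k=1: T vs T ✓; k=2: TT vs TT ✓; k=3: TTT vs TTT ✓; k=4: TTTT vs TTTC ✗; k=5: TTTTT vs TTTCT ✗; k=6: ATTTTT vs TTTCTG ✗; k=7: AATTTTT vs TTTCTGA ✗.
Perfect overlaps at k = 1, 2, 3; the largest is 3.

Longest perfect overlap: 3 complementary base pairs; significant dimer risk (threshold 3).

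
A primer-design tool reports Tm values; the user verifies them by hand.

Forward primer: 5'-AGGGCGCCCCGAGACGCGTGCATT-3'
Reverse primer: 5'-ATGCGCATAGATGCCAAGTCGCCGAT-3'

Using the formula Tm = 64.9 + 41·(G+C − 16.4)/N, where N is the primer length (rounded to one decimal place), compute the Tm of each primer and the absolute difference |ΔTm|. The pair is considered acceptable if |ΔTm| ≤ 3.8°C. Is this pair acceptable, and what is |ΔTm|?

Forward: G+C = 17, N = 24 → Tm = 64.9 + 41·(17 − 16.4)/24 = 65.9°C.
Reverse: G+C = 14, N = 26 → Tm = 64.9 + 41·(14 − 16.4)/26 = 61.1°C.
|ΔTm| = |65.9 − 61.1| = 4.8°C, > 3.8°C.

|ΔTm| = 4.8°C; the pair is not acceptable.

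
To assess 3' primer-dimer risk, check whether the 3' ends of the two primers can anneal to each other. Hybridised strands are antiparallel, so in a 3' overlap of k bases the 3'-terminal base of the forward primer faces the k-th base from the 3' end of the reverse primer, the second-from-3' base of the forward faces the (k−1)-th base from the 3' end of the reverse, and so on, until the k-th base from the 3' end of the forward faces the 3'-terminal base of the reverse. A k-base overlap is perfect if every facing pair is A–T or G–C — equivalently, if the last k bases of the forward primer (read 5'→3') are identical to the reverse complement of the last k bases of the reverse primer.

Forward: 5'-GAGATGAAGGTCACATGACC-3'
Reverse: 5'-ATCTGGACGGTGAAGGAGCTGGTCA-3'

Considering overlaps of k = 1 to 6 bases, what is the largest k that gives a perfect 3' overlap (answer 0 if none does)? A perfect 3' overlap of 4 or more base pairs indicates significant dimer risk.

Last 6 bases (5'→3') — forward …ATGACC, reverse …TGGTCA.
Reverse complement of the reverse primer's last 6 bases: TGACCA; its first k bases are the reverse complement of the reverse primer's last k bases, so a perfect k-base overlap needs the forward primer's last k bases to equal them.
Comparing (forward last k vs required): k=1: C vs T ✗; k=2: CC vs TG ✗; k=3: ACC vs TGA ✗; k=4: GACC vs TGAC ✗; k=5: TGACC vs TGACC ✓; k=6: ATGACC vs TGACCA ✗.
Only k = 5 is perfect, so the longest perfect 3' overlap is 5.

Longest perfect overlap: 5 complementary base pairs; significant dimer risk (threshold 4).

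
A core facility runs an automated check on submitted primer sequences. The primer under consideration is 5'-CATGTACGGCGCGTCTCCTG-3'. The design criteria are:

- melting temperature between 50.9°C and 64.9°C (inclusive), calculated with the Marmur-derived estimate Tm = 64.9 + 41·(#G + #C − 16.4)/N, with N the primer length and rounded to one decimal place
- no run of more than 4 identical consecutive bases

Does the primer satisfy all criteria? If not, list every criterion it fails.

Meets all criteria.

Base counts: A=2, T=5, G=6, C=7 (length 20).
Tm: Tm = 64.9 + 41·(13 − 16.4)/20 = 57.9°C ✓
homopolymer run: longest run = 2 ✓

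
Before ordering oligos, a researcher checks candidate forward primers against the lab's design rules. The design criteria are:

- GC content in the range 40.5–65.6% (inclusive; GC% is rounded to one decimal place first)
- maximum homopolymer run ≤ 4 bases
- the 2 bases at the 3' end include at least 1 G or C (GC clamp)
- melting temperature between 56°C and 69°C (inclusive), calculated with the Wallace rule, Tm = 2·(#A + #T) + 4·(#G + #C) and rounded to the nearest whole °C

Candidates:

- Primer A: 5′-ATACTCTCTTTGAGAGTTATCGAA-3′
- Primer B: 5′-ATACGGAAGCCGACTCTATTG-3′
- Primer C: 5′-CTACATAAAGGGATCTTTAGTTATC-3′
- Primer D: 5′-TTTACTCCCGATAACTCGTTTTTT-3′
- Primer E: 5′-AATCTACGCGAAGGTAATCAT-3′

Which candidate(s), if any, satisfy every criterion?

Primer B only.

Primer A (24 nt, A=7 T=9 G=4 C=4): GC 8/24 = 33.3%, outside 40.5–65.6% ✗; longest run = 3 ✓; 3' end AA has 0 G/C, need ≥1 ✗; Tm = 2·16 + 4·8 = 64°C ✓ — fails.
Primer B (21 nt, A=6 T=5 G=5 C=5): GC 10/21 = 47.6% ✓; longest run = 2 ✓; 3' end TG has 1 G/C ✓; Tm = 2·11 + 4·10 = 62°C ✓ — passes.
Primer C (25 nt, A=8 T=9 G=4 C=4): GC 8/25 = 32.0%, outside 40.5–65.6% ✗; longest run = 3 ✓; 3' end TC has 1 G/C ✓; Tm = 2·17 + 4·8 = 66°C ✓ — fails.
Primer D (24 nt, A=4 T=12 G=2 C=6): GC 8/24 = 33.3%, outside 40.5–65.6% ✗; longest run = 6, exceeds 4 ✗; 3' end TT has 0 G/C, need ≥1 ✗; Tm = 2·16 + 4·8 = 64°C ✓ — fails.
Primer E (21 nt, A=8 T=5 G=4 C=4): GC 8/21 = 38.1%, outside 40.5–65.6% ✗; longest run = 2 ✓; 3' end AT has 0 G/C, need ≥1 ✗; Tm = 2·13 + 4·8 = 58°C ✓ — fails.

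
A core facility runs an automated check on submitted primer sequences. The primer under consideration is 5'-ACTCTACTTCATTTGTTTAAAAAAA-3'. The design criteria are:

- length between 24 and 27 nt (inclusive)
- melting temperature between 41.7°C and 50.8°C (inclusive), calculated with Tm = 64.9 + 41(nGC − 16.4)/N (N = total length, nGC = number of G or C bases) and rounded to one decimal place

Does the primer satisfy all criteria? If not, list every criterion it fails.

Meets all criteria.

Base counts: A=10, T=10, G=1, C=4 (length 25).
length: length 25 ✓
Tm: Tm = 64.9 + 41·(5 − 16.4)/25 = 46.2°C ✓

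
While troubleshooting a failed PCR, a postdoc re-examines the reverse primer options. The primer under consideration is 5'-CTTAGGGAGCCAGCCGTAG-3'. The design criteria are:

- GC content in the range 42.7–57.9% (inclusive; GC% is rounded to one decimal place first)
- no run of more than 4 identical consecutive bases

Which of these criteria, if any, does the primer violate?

Base counts: A=4, T=3, G=7, C=5 (length 19).
GC content: GC 12/19 = 63.2%, outside 42.7–57.9% ✗
homopolymer run: longest run = 3 ✓

Fails: GC content.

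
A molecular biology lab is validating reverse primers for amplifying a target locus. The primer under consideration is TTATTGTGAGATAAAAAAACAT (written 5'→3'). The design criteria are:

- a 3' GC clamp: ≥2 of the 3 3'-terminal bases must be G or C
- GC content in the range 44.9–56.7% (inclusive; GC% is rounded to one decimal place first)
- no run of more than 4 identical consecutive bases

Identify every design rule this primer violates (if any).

Fails: GC clamp, GC content, homopolymer run.

Base counts: A=11, T=7, G=3, C=1 (length 22).
GC clamp: 3' end CAT has 1 G/C, need ≥2 ✗
GC content: GC 4/22 = 18.2%, outside 44.9–56.7% ✗
homopolymer run: longest run = 7, exceeds 4 ✗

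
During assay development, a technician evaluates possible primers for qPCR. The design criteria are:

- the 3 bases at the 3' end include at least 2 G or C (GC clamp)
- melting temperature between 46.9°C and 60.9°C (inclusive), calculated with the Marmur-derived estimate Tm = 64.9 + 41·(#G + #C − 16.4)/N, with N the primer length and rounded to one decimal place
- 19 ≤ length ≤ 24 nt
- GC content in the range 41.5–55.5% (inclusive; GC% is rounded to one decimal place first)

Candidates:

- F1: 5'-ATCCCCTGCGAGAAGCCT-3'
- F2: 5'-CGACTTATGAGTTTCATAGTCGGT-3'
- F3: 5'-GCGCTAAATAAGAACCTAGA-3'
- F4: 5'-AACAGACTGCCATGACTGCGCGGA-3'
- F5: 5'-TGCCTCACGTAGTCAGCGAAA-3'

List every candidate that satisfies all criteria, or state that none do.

F2 only.

F1 (18 nt, A=4 T=3 G=4 C=7): 3' end CCT has 2 G/C ✓; Tm = 64.9 + 41·(11 − 16.4)/18 = 52.6°C ✓; length 18, outside 19–24 ✗; GC 11/18 = 61.1%, outside 41.5–55.5% ✗ — fails.
F2 (24 nt, A=5 T=9 G=6 C=4): 3' end GGT has 2 G/C ✓; Tm = 64.9 + 41·(10 − 16.4)/24 = 54.0°C ✓; length 24 ✓; GC 10/24 = 41.7% ✓ — passes.
F3 (20 nt, A=9 T=3 G=4 C=4): 3' end AGA has 1 G/C, need ≥2 ✗; Tm = 64.9 + 41·(8 − 16.4)/20 = 47.7°C ✓; length 20 ✓; GC 8/20 = 40.0%, outside 41.5–55.5% ✗ — fails.
F4 (24 nt, A=7 T=3 G=7 C=7): 3' end GGA has 2 G/C ✓; Tm = 64.9 + 41·(14 − 16.4)/24 = 60.8°C ✓; length 24 ✓; GC 14/24 = 58.3%, outside 41.5–55.5% ✗ — fails.
F5 (21 nt, A=6 T=4 G=5 C=6): 3' end AAA has 0 G/C, need ≥2 ✗; Tm = 64.9 + 41·(11 − 16.4)/21 = 54.4°C ✓; length 21 ✓; GC 11/21 = 52.4% ✓ — fails.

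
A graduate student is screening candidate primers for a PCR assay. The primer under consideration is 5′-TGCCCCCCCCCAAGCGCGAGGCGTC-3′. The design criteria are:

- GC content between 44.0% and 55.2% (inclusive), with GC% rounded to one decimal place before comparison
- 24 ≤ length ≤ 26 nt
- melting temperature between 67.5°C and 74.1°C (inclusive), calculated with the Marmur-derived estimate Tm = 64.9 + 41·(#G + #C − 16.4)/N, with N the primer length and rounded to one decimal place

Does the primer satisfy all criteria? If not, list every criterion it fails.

Base counts: A=3, T=2, G=7, C=13 (length 25).
GC content: GC 20/25 = 80.0%, outside 44.0–55.2% ✗
length: length 25 ✓
Tm: Tm = 64.9 + 41·(20 − 16.4)/25 = 70.8°C ✓

Fails: GC content.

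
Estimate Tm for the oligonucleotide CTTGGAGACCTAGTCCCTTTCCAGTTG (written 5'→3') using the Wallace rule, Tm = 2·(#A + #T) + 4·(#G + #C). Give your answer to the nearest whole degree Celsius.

82°C

Base counts: A=4, T=9, G=6, C=8 (length 27).
Tm = 2·(4+9) + 4·(6+8) = 2·13 + 4·14 = 26 + 56 = 82°C.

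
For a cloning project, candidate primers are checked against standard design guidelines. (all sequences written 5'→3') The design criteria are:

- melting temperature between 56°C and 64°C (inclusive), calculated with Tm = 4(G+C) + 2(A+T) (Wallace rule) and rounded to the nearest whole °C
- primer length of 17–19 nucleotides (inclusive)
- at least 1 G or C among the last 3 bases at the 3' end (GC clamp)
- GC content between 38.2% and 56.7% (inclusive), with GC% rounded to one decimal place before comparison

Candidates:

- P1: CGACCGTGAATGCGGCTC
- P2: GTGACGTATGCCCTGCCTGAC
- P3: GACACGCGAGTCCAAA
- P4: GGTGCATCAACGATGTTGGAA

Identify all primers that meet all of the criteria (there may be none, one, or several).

None of the candidates satisfy all criteria.

P1 (18 nt, A=3 T=3 G=6 C=6): Tm = 2·6 + 4·12 = 60°C ✓; length 18 ✓; 3' end CTC has 2 G/C ✓; GC 12/18 = 66.7%, outside 38.2–56.7% ✗ — fails.
P2 (21 nt, A=3 T=5 G=6 C=7): Tm = 2·8 + 4·13 = 68°C, outside 56–64°C ✗; length 21, outside 17–19 ✗; 3' end GAC has 2 G/C ✓; GC 13/21 = 61.9%, outside 38.2–56.7% ✗ — fails.
P3 (16 nt, A=6 T=1 G=4 C=5): Tm = 2·7 + 4·9 = 50°C, outside 56–64°C ✗; length 16, outside 17–19 ✗; 3' end AAA has 0 G/C, need ≥1 ✗; GC 9/16 = 56.3% ✓ — fails.
P4 (21 nt, A=6 T=5 G=7 C=3): Tm = 2·11 + 4·10 = 62°C ✓; length 21, outside 17–19 ✗; 3' end GAA has 1 G/C ✓; GC 10/21 = 47.6% ✓ — fails.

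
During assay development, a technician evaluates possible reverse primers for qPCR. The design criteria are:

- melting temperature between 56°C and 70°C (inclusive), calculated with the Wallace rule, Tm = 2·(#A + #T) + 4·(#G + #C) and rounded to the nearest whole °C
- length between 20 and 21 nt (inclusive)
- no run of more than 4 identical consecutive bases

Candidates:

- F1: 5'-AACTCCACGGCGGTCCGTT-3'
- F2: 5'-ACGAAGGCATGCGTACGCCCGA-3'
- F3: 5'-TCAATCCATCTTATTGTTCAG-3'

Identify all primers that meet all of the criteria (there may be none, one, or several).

F1 (19 nt, A=3 T=4 G=5 C=7): Tm = 2·7 + 4·12 = 62°C ✓; length 19, outside 20–21 ✗; longest run = 2 ✓ — fails.
F2 (22 nt, A=6 T=2 G=7 C=7): Tm = 2·8 + 4·14 = 72°C, outside 56–70°C ✗; length 22, outside 20–21 ✗; longest run = 3 ✓ — fails.
F3 (21 nt, A=5 T=9 G=2 C=5): Tm = 2·14 + 4·7 = 56°C ✓; length 21 ✓; longest run = 2 ✓ — passes.

F3 only.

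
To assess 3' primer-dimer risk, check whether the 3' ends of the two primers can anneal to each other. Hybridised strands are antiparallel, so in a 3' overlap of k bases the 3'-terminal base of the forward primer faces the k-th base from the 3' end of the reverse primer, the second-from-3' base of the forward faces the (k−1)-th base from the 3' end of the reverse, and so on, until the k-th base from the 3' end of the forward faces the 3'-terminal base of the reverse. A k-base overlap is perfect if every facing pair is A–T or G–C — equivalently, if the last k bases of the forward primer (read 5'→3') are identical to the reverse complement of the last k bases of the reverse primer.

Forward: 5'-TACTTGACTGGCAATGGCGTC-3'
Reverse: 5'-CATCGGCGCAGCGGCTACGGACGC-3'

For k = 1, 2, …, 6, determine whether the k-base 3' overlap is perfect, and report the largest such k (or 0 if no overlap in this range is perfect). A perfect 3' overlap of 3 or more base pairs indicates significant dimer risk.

Last 6 bases (5'→3') — forward …GGCGTC, reverse …GGACGC.
Reverse complement of the reverse primer's last 6 bases: GCGTCC; its first k bases are the reverse complement of the reverse primer's last k bases, so a perfect k-base overlap needs the forward primer's last k bases to equal them.
Comparing (forward last k vs required): k=1: C vs G ✗; k=2: TC vs GC ✗; k=3: GTC vs GCG ✗; k=4: CGTC vs GCGT ✗; k=5: GCGTC vs GCGTC ✓; k=6: GGCGTC vs GCGTCC ✗.
Only k = 5 is perfect, so the longest perfect 3' overlap is 5.

Longest perfect overlap: 5 complementary base pairs; significant dimer risk (threshold 3).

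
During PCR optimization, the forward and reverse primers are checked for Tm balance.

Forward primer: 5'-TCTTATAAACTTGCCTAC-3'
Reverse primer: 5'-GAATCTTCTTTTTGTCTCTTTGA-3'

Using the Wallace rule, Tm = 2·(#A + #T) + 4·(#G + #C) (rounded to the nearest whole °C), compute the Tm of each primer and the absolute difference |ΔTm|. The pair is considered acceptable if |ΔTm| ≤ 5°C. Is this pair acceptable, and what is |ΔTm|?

|ΔTm| = 12°C; the pair is not acceptable.

Forward: A=5 T=7 G=1 C=5 → Tm = 2·12 + 4·6 = 48°C.
Reverse: A=3 T=13 G=3 C=4 → Tm = 2·16 + 4·7 = 60°C.
|ΔTm| = |48 − 60| = 12°C, > 5°C.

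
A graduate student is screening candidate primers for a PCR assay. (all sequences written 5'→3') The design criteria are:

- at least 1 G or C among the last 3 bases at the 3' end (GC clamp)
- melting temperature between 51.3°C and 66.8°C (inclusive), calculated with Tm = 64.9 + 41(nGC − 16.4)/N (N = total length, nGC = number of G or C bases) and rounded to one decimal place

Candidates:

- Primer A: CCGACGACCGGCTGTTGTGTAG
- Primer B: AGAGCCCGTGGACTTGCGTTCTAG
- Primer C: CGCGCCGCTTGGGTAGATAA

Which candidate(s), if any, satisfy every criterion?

Primer A (22 nt, A=3 T=5 G=8 C=6): 3' end TAG has 1 G/C ✓; Tm = 64.9 + 41·(14 − 16.4)/22 = 60.4°C ✓ — passes.
Primer B (24 nt, A=4 T=6 G=8 C=6): 3' end TAG has 1 G/C ✓; Tm = 64.9 + 41·(14 − 16.4)/24 = 60.8°C ✓ — passes.
Primer C (20 nt, A=4 T=4 G=7 C=5): 3' end TAA has 0 G/C, need ≥1 ✗; Tm = 64.9 + 41·(12 − 16.4)/20 = 55.9°C ✓ — fails.

Primer A and Primer B.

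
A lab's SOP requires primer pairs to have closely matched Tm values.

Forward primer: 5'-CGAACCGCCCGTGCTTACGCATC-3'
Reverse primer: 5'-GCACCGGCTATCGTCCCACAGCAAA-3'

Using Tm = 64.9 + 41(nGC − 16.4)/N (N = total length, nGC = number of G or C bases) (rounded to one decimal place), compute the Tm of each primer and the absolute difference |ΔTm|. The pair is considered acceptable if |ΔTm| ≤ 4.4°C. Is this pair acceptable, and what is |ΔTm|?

Forward: G+C = 15, N = 23 → Tm = 64.9 + 41·(15 − 16.4)/23 = 62.4°C.
Reverse: G+C = 15, N = 25 → Tm = 64.9 + 41·(15 − 16.4)/25 = 62.6°C.
|ΔTm| = |62.4 − 62.6| = 0.2°C, ≤ 4.4°C.

|ΔTm| = 0.2°C; the pair is acceptable.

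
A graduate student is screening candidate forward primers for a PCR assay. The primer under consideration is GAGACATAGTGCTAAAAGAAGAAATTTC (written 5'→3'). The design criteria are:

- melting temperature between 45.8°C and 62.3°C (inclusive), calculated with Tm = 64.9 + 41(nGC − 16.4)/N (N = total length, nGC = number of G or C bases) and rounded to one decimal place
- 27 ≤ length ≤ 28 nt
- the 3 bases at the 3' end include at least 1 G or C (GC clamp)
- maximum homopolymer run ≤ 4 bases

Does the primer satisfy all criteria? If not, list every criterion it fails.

Meets all criteria.

Base counts: A=13, T=6, G=6, C=3 (length 28).
Tm: Tm = 64.9 + 41·(9 − 16.4)/28 = 54.1°C ✓
length: length 28 ✓
GC clamp: 3' end TTC has 1 G/C ✓
homopolymer run: longest run = 4 ✓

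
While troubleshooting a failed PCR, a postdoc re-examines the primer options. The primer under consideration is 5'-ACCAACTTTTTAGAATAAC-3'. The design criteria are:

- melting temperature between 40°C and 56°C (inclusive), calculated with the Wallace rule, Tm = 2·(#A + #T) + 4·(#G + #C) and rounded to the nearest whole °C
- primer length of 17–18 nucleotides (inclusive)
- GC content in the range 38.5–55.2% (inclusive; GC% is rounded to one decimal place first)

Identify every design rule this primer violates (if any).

Fails: length, GC content.

Base counts: A=8, T=6, G=1, C=4 (length 19).
Tm: Tm = 2·14 + 4·5 = 48°C ✓
length: length 19, outside 17–18 ✗
GC content: GC 5/19 = 26.3%, outside 38.5–55.2% ✗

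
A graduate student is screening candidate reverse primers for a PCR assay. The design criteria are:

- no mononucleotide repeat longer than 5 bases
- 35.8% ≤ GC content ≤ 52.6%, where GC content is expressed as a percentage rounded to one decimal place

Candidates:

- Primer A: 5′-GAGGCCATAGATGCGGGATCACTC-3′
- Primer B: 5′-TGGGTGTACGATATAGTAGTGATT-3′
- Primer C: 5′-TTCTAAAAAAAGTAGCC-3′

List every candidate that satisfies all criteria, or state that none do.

Primer B only.

Primer A (24 nt, A=6 T=4 G=8 C=6): longest run = 3 ✓; GC 14/24 = 58.3%, outside 35.8–52.6% ✗ — fails.
Primer B (24 nt, A=6 T=9 G=8 C=1): longest run = 3 ✓; GC 9/24 = 37.5% ✓ — passes.
Primer C (17 nt, A=8 T=4 G=2 C=3): longest run = 7, exceeds 5 ✗; GC 5/17 = 29.4%, outside 35.8–52.6% ✗ — fails.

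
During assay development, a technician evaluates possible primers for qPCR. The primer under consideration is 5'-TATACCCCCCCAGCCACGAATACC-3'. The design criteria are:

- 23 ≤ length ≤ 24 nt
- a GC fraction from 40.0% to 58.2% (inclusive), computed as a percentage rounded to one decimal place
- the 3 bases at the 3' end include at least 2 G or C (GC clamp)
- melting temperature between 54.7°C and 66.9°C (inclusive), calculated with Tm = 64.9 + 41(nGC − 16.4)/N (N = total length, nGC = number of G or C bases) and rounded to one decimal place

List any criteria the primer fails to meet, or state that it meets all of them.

Base counts: A=7, T=3, G=2, C=12 (length 24).
length: length 24 ✓
GC content: GC 14/24 = 58.3%, outside 40.0–58.2% ✗
GC clamp: 3' end ACC has 2 G/C ✓
Tm: Tm = 64.9 + 41·(14 − 16.4)/24 = 60.8°C ✓

Fails: GC content.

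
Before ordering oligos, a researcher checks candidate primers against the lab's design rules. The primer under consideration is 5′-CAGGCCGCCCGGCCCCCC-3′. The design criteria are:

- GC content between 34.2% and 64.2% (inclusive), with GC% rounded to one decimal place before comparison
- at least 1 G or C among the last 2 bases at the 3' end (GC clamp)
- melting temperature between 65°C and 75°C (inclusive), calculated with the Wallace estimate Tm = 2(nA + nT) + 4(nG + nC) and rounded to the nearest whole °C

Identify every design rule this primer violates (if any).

Base counts: A=1, T=0, G=5, C=12 (length 18).
GC content: GC 17/18 = 94.4%, outside 34.2–64.2% ✗
GC clamp: 3' end CC has 2 G/C ✓
Tm: Tm = 2·1 + 4·17 = 70°C ✓

Fails: GC content.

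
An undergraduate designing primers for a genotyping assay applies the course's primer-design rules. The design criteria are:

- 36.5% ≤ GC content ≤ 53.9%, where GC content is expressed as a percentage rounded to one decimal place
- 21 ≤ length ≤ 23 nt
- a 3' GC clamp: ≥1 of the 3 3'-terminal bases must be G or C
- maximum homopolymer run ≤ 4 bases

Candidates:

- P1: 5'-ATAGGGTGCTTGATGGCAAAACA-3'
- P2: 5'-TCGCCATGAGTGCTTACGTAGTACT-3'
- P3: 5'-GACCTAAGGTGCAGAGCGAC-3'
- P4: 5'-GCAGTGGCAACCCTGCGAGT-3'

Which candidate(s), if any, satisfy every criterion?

P1 only.

P1 (23 nt, A=8 T=5 G=7 C=3): GC 10/23 = 43.5% ✓; length 23 ✓; 3' end ACA has 1 G/C ✓; longest run = 4 ✓ — passes.
P2 (25 nt, A=5 T=8 G=6 C=6): GC 12/25 = 48.0% ✓; length 25, outside 21–23 ✗; 3' end ACT has 1 G/C ✓; longest run = 2 ✓ — fails.
P3 (20 nt, A=6 T=2 G=7 C=5): GC 12/20 = 60.0%, outside 36.5–53.9% ✗; length 20, outside 21–23 ✗; 3' end GAC has 2 G/C ✓; longest run = 2 ✓ — fails.
P4 (20 nt, A=4 T=3 G=7 C=6): GC 13/20 = 65.0%, outside 36.5–53.9% ✗; length 20, outside 21–23 ✗; 3' end AGT has 1 G/C ✓; longest run = 3 ✓ — fails.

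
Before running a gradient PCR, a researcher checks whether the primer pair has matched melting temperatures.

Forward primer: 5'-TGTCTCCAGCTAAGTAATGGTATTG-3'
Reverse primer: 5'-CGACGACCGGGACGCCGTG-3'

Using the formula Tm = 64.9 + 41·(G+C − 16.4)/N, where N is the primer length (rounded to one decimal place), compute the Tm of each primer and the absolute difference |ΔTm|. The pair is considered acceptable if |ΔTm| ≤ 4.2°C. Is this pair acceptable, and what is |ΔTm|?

Forward: G+C = 10, N = 25 → Tm = 64.9 + 41·(10 − 16.4)/25 = 54.4°C.
Reverse: G+C = 15, N = 19 → Tm = 64.9 + 41·(15 − 16.4)/19 = 61.9°C.
|ΔTm| = |54.4 − 61.9| = 7.5°C, > 4.2°C.

|ΔTm| = 7.5°C; the pair is not acceptable.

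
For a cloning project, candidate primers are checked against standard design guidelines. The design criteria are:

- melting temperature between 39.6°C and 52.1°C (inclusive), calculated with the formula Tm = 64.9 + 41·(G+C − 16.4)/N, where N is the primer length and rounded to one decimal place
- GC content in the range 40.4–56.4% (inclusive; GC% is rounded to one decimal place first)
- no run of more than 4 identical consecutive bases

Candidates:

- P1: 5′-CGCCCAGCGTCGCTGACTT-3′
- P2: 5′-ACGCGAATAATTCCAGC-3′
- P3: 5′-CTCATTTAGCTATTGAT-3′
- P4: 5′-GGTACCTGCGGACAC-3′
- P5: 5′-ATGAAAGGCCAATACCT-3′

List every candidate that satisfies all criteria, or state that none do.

P2 and P5.

P1 (19 nt, A=2 T=4 G=5 C=8): Tm = 64.9 + 41·(13 − 16.4)/19 = 57.6°C, outside 39.6–52.1°C ✗; GC 13/19 = 68.4%, outside 40.4–56.4% ✗; longest run = 3 ✓ — fails.
P2 (17 nt, A=6 T=3 G=3 C=5): Tm = 64.9 + 41·(8 − 16.4)/17 = 44.6°C ✓; GC 8/17 = 47.1% ✓; longest run = 2 ✓ — passes.
P3 (17 nt, A=4 T=8 G=2 C=3): Tm = 64.9 + 41·(5 − 16.4)/17 = 37.4°C, outside 39.6–52.1°C ✗; GC 5/17 = 29.4%, outside 40.4–56.4% ✗; longest run = 3 ✓ — fails.
P4 (15 nt, A=3 T=2 G=5 C=5): Tm = 64.9 + 41·(10 − 16.4)/15 = 47.4°C ✓; GC 10/15 = 66.7%, outside 40.4–56.4% ✗; longest run = 2 ✓ — fails.
P5 (17 nt, A=7 T=3 G=3 C=4): Tm = 64.9 + 41·(7 − 16.4)/17 = 42.2°C ✓; GC 7/17 = 41.2% ✓; longest run = 3 ✓ — passes.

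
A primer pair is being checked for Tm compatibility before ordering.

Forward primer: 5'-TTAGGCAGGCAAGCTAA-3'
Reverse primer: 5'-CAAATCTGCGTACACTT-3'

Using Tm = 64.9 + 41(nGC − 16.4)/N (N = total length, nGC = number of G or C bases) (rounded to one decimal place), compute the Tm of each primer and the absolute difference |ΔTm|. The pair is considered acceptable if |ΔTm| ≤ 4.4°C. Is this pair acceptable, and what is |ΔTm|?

|ΔTm| = 2.4°C; the pair is acceptable.

Forward: G+C = 8, N = 17 → Tm = 64.9 + 41·(8 − 16.4)/17 = 44.6°C.
Reverse: G+C = 7, N = 17 → Tm = 64.9 + 41·(7 − 16.4)/17 = 42.2°C.
|ΔTm| = |44.6 − 42.2| = 2.4°C, ≤ 4.4°C.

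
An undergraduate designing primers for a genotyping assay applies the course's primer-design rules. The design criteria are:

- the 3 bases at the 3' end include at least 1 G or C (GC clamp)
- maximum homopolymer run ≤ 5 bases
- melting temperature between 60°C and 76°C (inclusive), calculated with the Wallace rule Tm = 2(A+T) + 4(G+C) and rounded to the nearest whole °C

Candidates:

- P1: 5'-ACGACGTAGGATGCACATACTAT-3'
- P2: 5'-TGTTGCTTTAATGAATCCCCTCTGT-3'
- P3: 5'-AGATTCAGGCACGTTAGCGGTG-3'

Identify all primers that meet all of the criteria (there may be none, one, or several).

P2 and P3.

P1 (23 nt, A=8 T=5 G=5 C=5): 3' end TAT has 0 G/C, need ≥1 ✗; longest run = 2 ✓; Tm = 2·13 + 4·10 = 66°C ✓ — fails.
P2 (25 nt, A=4 T=11 G=4 C=6): 3' end TGT has 1 G/C ✓; longest run = 4 ✓; Tm = 2·15 + 4·10 = 70°C ✓ — passes.
P3 (22 nt, A=5 T=5 G=8 C=4): 3' end GTG has 2 G/C ✓; longest run = 2 ✓; Tm = 2·10 + 4·12 = 68°C ✓ — passes.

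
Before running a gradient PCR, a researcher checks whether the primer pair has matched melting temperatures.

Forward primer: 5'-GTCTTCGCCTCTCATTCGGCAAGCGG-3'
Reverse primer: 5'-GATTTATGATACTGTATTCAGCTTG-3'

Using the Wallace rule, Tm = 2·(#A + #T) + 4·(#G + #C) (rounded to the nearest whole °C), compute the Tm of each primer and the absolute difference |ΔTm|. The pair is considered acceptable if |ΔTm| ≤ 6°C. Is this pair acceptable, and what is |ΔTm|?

|ΔTm| = 18°C; the pair is not acceptable.

Forward: A=3 T=7 G=7 C=9 → Tm = 2·10 + 4·16 = 84°C.
Reverse: A=6 T=11 G=5 C=3 → Tm = 2·17 + 4·8 = 66°C.
|ΔTm| = |84 − 66| = 18°C, > 6°C.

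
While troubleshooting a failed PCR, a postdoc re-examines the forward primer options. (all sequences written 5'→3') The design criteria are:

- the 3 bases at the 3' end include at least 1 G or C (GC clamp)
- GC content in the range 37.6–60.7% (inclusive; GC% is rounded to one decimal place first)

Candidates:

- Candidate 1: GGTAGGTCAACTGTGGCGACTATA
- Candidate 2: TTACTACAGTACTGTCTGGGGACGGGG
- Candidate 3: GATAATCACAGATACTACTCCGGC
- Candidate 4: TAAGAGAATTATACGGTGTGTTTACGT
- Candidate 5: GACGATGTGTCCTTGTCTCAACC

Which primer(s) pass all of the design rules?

Candidate 2, Candidate 3 and Candidate 5.

Candidate 1 (24 nt, A=6 T=6 G=8 C=4): 3' end ATA has 0 G/C, need ≥1 ✗; GC 12/24 = 50.0% ✓ — fails.
Candidate 2 (27 nt, A=5 T=7 G=10 C=5): 3' end GGG has 3 G/C ✓; GC 15/27 = 55.6% ✓ — passes.
Candidate 3 (24 nt, A=8 T=5 G=4 C=7): 3' end GGC has 3 G/C ✓; GC 11/24 = 45.8% ✓ — passes.
Candidate 4 (27 nt, A=8 T=10 G=7 C=2): 3' end CGT has 2 G/C ✓; GC 9/27 = 33.3%, outside 37.6–60.7% ✗ — fails.
Candidate 5 (23 nt, A=4 T=7 G=5 C=7): 3' end ACC has 2 G/C ✓; GC 12/23 = 52.2% ✓ — passes.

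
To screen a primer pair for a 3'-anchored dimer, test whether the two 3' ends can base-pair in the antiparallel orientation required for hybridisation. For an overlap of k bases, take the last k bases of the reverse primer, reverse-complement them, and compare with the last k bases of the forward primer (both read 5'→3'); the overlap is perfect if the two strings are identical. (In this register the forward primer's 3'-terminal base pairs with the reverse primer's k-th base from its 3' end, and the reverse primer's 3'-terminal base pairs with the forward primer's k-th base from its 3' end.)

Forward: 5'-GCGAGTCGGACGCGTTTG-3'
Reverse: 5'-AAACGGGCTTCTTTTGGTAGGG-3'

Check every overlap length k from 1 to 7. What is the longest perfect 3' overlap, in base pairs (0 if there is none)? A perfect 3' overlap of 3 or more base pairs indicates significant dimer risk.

Last 7 bases (5'→3') — forward …GCGTTTG, reverse …GGTAGGG.
Reverse complement of the reverse primer's last 7 bases: CCCTACC; its first k bases are the reverse complement of the reverse primer's last k bases, so a perfect k-base overlap needs the forward primer's last k bases to equal them.
Comparing (forward last k vs required): k=1: G vs C ✗; k=2: TG vs CC ✗; k=3: TTG vs CCC ✗; k=4: TTTG vs CCCT ✗; k=5: GTTTG vs CCCTA ✗; k=6: CGTTTG vs CCCTAC ✗; k=7: GCGTTTG vs CCCTACC ✗.
No overlap length from 1 to 7 is perfect, so the longest perfect 3' overlap is 0.

Longest perfect overlap: 0 complementary base pairs; below the dimer-risk threshold (threshold 3).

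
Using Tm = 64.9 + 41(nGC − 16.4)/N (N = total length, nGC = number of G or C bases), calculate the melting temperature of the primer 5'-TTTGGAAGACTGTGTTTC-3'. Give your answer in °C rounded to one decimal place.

Base counts: A=3, T=8, G=5, C=2; G+C = 7, N = 18.
Tm = 64.9 + 41·(7 − 16.4)/18 = 64.9 + -385.40/18 = 43.5°C.

43.5°C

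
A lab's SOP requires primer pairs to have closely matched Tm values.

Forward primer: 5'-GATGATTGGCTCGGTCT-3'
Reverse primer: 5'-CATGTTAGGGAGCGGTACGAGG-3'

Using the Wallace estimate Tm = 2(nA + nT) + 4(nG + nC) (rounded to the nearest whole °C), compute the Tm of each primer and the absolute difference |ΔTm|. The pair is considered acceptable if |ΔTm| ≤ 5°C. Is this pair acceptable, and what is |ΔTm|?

|ΔTm| = 18°C; the pair is not acceptable.

Forward: A=2 T=6 G=6 C=3 → Tm = 2·8 + 4·9 = 52°C.
Reverse: A=5 T=4 G=10 C=3 → Tm = 2·9 + 4·13 = 70°C.
|ΔTm| = |52 − 70| = 18°C, > 5°C.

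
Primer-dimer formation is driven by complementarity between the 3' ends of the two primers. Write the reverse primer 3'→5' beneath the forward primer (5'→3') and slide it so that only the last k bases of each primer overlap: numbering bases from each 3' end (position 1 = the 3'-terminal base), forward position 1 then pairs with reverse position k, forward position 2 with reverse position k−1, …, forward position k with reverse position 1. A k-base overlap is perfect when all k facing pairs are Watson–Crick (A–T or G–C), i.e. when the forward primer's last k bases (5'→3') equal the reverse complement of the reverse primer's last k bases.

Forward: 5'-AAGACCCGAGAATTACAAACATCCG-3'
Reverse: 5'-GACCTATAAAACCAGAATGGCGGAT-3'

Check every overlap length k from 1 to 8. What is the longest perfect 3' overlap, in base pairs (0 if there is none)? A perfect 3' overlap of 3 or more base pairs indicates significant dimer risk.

Last 8 bases (5'→3') — forward …AACATCCG, reverse …TGGCGGAT.
Reverse complement of the reverse primer's last 8 bases: ATCCGCCA; its first k bases are the reverse complement of the reverse primer's last k bases, so a perfect k-base overlap needs the forward primer's last k bases to equal them.
Comparing (forward last k vs required): k=1: G vs A ✗; k=2: CG vs AT ✗; k=3: CCG vs ATC ✗; k=4: TCCG vs ATCC ✗; k=5: ATCCG vs ATCCG ✓; k=6: CATCCG vs ATCCGC ✗; k=7: ACATCCG vs ATCCGCC ✗; k=8: AACATCCG vs ATCCGCCA ✗.
Only k = 5 is perfect, so the longest perfect 3' overlap is 5.

Longest perfect overlap: 5 complementary base pairs; significant dimer risk (threshold 3).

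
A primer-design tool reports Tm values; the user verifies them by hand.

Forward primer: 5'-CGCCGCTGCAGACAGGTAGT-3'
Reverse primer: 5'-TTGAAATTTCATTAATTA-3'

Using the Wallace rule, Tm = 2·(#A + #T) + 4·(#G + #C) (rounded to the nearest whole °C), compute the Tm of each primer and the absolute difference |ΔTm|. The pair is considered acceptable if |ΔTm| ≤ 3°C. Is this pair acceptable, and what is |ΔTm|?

Forward: A=4 T=3 G=7 C=6 → Tm = 2·7 + 4·13 = 66°C.
Reverse: A=7 T=9 G=1 C=1 → Tm = 2·16 + 4·2 = 40°C.
|ΔTm| = |66 − 40| = 26°C, > 3°C.

|ΔTm| = 26°C; the pair is not acceptable.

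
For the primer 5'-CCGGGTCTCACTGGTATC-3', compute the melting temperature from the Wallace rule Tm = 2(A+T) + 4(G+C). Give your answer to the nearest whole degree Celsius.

Base counts: A=2, T=5, G=5, C=6 (length 18).
Tm = 2·(2+5) + 4·(5+6) = 2·7 + 4·11 = 14 + 44 = 58°C.

58°C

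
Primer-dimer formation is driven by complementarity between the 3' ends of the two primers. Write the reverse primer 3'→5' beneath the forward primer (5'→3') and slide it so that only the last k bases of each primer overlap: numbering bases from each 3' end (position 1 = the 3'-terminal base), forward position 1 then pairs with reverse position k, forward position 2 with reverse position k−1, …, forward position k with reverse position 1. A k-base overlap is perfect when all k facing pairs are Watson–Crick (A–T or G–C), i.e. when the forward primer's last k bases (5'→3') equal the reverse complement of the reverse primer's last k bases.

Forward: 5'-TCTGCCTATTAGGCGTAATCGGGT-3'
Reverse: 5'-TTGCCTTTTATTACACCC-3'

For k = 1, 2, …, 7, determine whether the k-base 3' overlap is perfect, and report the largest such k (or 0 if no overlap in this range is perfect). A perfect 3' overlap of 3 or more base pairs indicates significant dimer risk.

Longest perfect overlap: 4 complementary base pairs; significant dimer risk (threshold 3).

Last 7 bases (5'→3') — forward …ATCGGGT, reverse …TACACCC.
Reverse complement of the reverse primer's last 7 bases: GGGTGTA; its first k bases are the reverse complement of the reverse primer's last k bases, so a perfect k-base overlap needs the forward primer's last k bases to equal them.
Comparing (forward last k vs required): k=1: T vs G ✗; k=2: GT vs GG ✗; k=3: GGT vs GGG ✗; k=4: GGGT vs GGGT ✓; k=5: CGGGT vs GGGTG ✗; k=6: TCGGGT vs GGGTGT ✗; k=7: ATCGGGT vs GGGTGTA ✗.
Only k = 4 is perfect, so the longest perfect 3' overlap is 4.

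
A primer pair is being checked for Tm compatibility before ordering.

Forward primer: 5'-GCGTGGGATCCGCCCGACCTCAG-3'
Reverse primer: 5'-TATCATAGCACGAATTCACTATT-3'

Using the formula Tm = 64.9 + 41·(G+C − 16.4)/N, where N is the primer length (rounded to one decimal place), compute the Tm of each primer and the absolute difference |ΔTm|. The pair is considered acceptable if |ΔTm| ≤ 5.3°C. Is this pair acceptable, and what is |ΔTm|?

Forward: G+C = 17, N = 23 → Tm = 64.9 + 41·(17 − 16.4)/23 = 66.0°C.
Reverse: G+C = 7, N = 23 → Tm = 64.9 + 41·(7 − 16.4)/23 = 48.1°C.
|ΔTm| = |66.0 − 48.1| = 17.9°C, > 5.3°C.

|ΔTm| = 17.9°C; the pair is not acceptable.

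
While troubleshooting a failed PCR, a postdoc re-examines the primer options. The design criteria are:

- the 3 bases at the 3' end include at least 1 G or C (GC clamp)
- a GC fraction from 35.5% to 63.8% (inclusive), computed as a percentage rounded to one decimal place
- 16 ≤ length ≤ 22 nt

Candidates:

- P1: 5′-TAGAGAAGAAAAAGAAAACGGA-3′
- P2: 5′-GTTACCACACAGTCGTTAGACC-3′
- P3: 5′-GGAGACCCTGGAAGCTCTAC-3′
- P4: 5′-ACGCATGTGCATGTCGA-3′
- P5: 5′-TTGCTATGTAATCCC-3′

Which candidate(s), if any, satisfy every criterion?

P2, P3 and P4.

P1 (22 nt, A=14 T=1 G=6 C=1): 3' end GGA has 2 G/C ✓; GC 7/22 = 31.8%, outside 35.5–63.8% ✗; length 22 ✓ — fails.
P2 (22 nt, A=6 T=5 G=4 C=7): 3' end ACC has 2 G/C ✓; GC 11/22 = 50.0% ✓; length 22 ✓ — passes.
P3 (20 nt, A=5 T=3 G=6 C=6): 3' end TAC has 1 G/C ✓; GC 12/20 = 60.0% ✓; length 20 ✓ — passes.
P4 (17 nt, A=4 T=4 G=5 C=4): 3' end CGA has 2 G/C ✓; GC 9/17 = 52.9% ✓; length 17 ✓ — passes.
P5 (15 nt, A=3 T=6 G=2 C=4): 3' end CCC has 3 G/C ✓; GC 6/15 = 40.0% ✓; length 15, outside 16–22 ✗ — fails.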